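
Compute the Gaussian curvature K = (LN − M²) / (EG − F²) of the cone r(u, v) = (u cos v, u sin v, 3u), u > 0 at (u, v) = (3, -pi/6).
K = 0

Coefficients of the first fundamental form: E = 10, F = 0, G = u^2.
Coefficients of the second fundamental form: L = 0, M = 0, N = 3*sqrt(10)*u^2/(10*Abs(u)).
Assemble K = (LN − M²)/(EG − F²) = 0. At (u, v) = (3, -pi/6): K = 0.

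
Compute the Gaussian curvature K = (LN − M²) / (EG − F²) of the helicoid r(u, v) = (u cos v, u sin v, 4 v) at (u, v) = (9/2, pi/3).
K = -256/21025

Coefficients of the first fundamental form: E = 1, F = 0, G = u^2 + 16.
Coefficients of the second fundamental form: L = 0, M = -4/sqrt(u^2 + 16), N = 0.
Assemble K = (LN − M²)/(EG − F²) = -16/(u^2 + 16)^2. At (u, v) = (9/2, pi/3): K = -256/21025.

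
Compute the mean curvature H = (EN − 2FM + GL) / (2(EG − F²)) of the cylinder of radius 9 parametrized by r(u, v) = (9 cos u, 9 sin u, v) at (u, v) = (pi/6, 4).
H = -1/18

With E = 81, F = 0, G = 1, L = -9, M = 0, N = 0, assemble
  H = (EN − 2FM + GL) / (2(EG − F²)) = -1/18.
At (u, v) = (pi/6, 4): H = -1/18.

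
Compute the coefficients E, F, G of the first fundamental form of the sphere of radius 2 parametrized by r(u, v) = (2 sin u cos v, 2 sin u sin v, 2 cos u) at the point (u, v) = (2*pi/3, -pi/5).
E = 4;  F = 0;  G = 3

Partials: r_u = (2*cos(u)*cos(v), 2*sin(v)*cos(u), -2*sin(u)), r_v = (-2*sin(u)*sin(v), 2*sin(u)*cos(v), 0). As functions of (u, v):
  E = r_u · r_u = 4,
  F = r_u · r_v = 0,
  G = r_v · r_v = 4*sin(u)^2.
Evaluating at (u, v) = (2*pi/3, -pi/5): E = 4, F = 0, G = 3.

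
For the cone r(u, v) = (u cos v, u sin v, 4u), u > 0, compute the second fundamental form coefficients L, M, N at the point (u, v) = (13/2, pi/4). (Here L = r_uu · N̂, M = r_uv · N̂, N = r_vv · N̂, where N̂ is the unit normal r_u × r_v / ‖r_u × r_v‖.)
L = 0;  M = 0;  N = 26*sqrt(17)/17

Compute the unit normal N̂(u, v) = (-4*sqrt(17)*u*cos(v)/(17*Abs(u)), -4*sqrt(17)*u*sin(v)/(17*Abs(u)), sqrt(17)*u/(17*Abs(u))), and the second partials r_uu, r_uv, r_vv. Take dot products:
  L(u, v) = r_uu · N̂ = 0,
  M(u, v) = r_uv · N̂ = 0,
  N(u, v) = r_vv · N̂ = 4*sqrt(17)*u^2/(17*Abs(u)).
Evaluating at (u, v) = (13/2, pi/4):
  L = 0, M = 0, N = 26*sqrt(17)/17.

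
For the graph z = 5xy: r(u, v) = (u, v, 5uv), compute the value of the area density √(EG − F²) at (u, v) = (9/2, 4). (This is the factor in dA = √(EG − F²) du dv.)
√(EG − F²)|_{(9/2, 4)} = sqrt(3629)/2

E = 25*v^2 + 1, F = 25*u*v, G = 25*u^2 + 1, so EG − F² = 25*u^2 + 25*v^2 + 1. Taking the positive square root: √(EG − F²) = sqrt(25*u^2 + 25*v^2 + 1). At (u, v) = (9/2, 4): sqrt(3629)/2.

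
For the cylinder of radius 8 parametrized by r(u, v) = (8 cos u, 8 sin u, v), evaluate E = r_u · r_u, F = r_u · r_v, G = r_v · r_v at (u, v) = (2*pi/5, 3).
E = 64;  F = 0;  G = 1

Partials: r_u = (-8*sin(u), 8*cos(u), 0), r_v = (0, 0, 1). As functions of (u, v):
  E = r_u · r_u = 64,
  F = r_u · r_v = 0,
  G = r_v · r_v = 1.
Evaluating at (u, v) = (2*pi/5, 3): E = 64, F = 0, G = 1.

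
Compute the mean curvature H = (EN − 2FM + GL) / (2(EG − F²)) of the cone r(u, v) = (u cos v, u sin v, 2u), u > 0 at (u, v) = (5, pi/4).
H = sqrt(5)/25

With E = 5, F = 0, G = u^2, L = 0, M = 0, N = 2*sqrt(5)*u^2/(5*Abs(u)), assemble
  H = (EN − 2FM + GL) / (2(EG − F²)) = sqrt(5)/(5*Abs(u)).
At (u, v) = (5, pi/4): H = sqrt(5)/25.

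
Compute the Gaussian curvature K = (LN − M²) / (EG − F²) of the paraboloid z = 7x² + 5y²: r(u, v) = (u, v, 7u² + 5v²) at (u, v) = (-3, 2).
K = 28/937445

Coefficients of the first fundamental form: E = 196*u^2 + 1, F = 140*u*v, G = 100*v^2 + 1.
Coefficients of the second fundamental form: L = 14/sqrt(196*u^2 + 100*v^2 + 1), M = 0, N = 10/sqrt(196*u^2 + 100*v^2 + 1).
Assemble K = (LN − M²)/(EG − F²) = 140/(38416*u^4 + 39200*u^2*v^2 + 392*u^2 + 10000*v^4 + 200*v^2 + 1). At (u, v) = (-3, 2): K = 28/937445.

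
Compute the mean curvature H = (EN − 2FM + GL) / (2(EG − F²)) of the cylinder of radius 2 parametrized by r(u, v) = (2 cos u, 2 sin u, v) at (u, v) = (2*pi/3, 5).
H = -1/4

With E = 4, F = 0, G = 1, L = -2, M = 0, N = 0, assemble
  H = (EN − 2FM + GL) / (2(EG − F²)) = -1/4.
At (u, v) = (2*pi/3, 5): H = -1/4.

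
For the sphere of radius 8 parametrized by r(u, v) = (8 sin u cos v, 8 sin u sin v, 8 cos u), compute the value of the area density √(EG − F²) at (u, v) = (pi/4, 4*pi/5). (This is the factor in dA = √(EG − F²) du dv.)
√(EG − F²)|_{(pi/4, 4*pi/5)} = 32*sqrt(2)

E = 64, F = 0, G = 64*sin(u)^2, so EG − F² = 4096*sin(u)^2. Taking the positive square root: √(EG − F²) = 64*Abs(sin(u)). At (u, v) = (pi/4, 4*pi/5): 32*sqrt(2).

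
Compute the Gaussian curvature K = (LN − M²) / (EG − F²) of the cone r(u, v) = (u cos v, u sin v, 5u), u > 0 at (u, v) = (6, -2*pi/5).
K = 0

Coefficients of the first fundamental form: E = 26, F = 0, G = u^2.
Coefficients of the second fundamental form: L = 0, M = 0, N = 5*sqrt(26)*u^2/(26*Abs(u)).
Assemble K = (LN − M²)/(EG − F²) = 0. At (u, v) = (6, -2*pi/5): K = 0.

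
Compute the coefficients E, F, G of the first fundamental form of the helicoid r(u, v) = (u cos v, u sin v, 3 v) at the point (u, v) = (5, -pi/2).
E = 1;  F = 0;  G = 34

Partials: r_u = (cos(v), sin(v), 0), r_v = (-u*sin(v), u*cos(v), 3). As functions of (u, v):
  E = r_u · r_u = 1,
  F = r_u · r_v = 0,
  G = r_v · r_v = u^2 + 9.
Evaluating at (u, v) = (5, -pi/2): E = 1, F = 0, G = 34.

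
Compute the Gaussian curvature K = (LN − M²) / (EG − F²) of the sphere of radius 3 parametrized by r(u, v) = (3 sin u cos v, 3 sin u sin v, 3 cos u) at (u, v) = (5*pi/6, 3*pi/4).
K = 1/9

Coefficients of the first fundamental form: E = 9, F = 0, G = 9*sin(u)^2.
Coefficients of the second fundamental form: L = -3*sin(u)/Abs(sin(u)), M = 0, N = -3*sin(u)^3/Abs(sin(u)).
Assemble K = (LN − M²)/(EG − F²) = 1/9. At (u, v) = (5*pi/6, 3*pi/4): K = 1/9.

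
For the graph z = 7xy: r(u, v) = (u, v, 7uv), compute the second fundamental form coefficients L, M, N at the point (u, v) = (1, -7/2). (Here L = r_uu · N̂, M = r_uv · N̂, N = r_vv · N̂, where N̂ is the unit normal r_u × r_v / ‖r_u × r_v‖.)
L = 0;  M = 14/51;  N = 0

Compute the unit normal N̂(u, v) = (-7*v/sqrt(49*u^2 + 49*v^2 + 1), -7*u/sqrt(49*u^2 + 49*v^2 + 1), 1/sqrt(49*u^2 + 49*v^2 + 1)), and the second partials r_uu, r_uv, r_vv. Take dot products:
  L(u, v) = r_uu · N̂ = 0,
  M(u, v) = r_uv · N̂ = 7/sqrt(49*u^2 + 49*v^2 + 1),
  N(u, v) = r_vv · N̂ = 0.
Evaluating at (u, v) = (1, -7/2):
  L = 0, M = 14/51, N = 0.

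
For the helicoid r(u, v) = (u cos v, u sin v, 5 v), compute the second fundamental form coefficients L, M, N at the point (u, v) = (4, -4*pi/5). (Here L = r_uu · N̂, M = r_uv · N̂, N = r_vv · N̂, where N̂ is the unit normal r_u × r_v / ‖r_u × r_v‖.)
L = 0;  M = -5*sqrt(41)/41;  N = 0

Compute the unit normal N̂(u, v) = (5*sin(v)/sqrt(u^2 + 25), -5*cos(v)/sqrt(u^2 + 25), u/sqrt(u^2 + 25)), and the second partials r_uu, r_uv, r_vv. Take dot products:
  L(u, v) = r_uu · N̂ = 0,
  M(u, v) = r_uv · N̂ = -5/sqrt(u^2 + 25),
  N(u, v) = r_vv · N̂ = 0.
Evaluating at (u, v) = (4, -4*pi/5):
  L = 0, M = -5*sqrt(41)/41, N = 0.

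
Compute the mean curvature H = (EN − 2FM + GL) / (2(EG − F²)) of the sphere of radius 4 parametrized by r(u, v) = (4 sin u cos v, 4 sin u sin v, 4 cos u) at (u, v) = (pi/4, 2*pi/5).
H = -1/4

With E = 16, F = 0, G = 16*sin(u)^2, L = -4*sin(u)/Abs(sin(u)), M = 0, N = -4*sin(u)^3/Abs(sin(u)), assemble
  H = (EN − 2FM + GL) / (2(EG − F²)) = -sin(u)/(4*Abs(sin(u))).
At (u, v) = (pi/4, 2*pi/5): H = -1/4.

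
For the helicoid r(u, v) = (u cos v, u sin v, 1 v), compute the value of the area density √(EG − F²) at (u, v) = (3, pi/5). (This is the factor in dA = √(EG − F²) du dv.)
√(EG − F²)|_{(3, pi/5)} = sqrt(10)

E = 1, F = 0, G = u^2 + 1, so EG − F² = u^2 + 1. Taking the positive square root: √(EG − F²) = sqrt(u^2 + 1). At (u, v) = (3, pi/5): sqrt(10).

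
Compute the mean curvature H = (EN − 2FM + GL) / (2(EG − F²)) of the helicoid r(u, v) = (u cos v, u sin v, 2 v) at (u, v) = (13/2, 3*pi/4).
H = 0

With E = 1, F = 0, G = u^2 + 4, L = 0, M = -2/sqrt(u^2 + 4), N = 0, assemble
  H = (EN − 2FM + GL) / (2(EG − F²)) = 0.
At (u, v) = (13/2, 3*pi/4): H = 0.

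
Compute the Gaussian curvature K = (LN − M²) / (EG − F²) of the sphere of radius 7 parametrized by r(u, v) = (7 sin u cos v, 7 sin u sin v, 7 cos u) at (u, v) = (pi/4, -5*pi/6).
K = 1/49

Coefficients of the first fundamental form: E = 49, F = 0, G = 49*sin(u)^2.
Coefficients of the second fundamental form: L = -7*sin(u)/Abs(sin(u)), M = 0, N = -7*sin(u)^3/Abs(sin(u)).
Assemble K = (LN − M²)/(EG − F²) = 1/49. At (u, v) = (pi/4, -5*pi/6): K = 1/49.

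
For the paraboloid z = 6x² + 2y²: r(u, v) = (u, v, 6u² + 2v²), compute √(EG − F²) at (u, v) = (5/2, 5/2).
√(EG − F²)|_{(5/2, 5/2)} = sqrt(1001)

E = 144*u^2 + 1, F = 48*u*v, G = 16*v^2 + 1; EG − F² = 144*u^2 + 16*v^2 + 1; √(EG − F²) = sqrt(144*u^2 + 16*v^2 + 1). At the given point: sqrt(1001).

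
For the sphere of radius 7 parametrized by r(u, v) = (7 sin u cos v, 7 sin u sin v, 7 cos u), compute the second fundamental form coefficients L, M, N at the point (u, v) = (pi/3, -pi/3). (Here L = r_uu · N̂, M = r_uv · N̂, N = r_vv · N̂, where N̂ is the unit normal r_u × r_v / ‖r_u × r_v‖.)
L = -7;  M = 0;  N = -21/4

Compute the unit normal N̂(u, v) = (sin(u)^2*cos(v)/Abs(sin(u)), sin(u)^2*sin(v)/Abs(sin(u)), sin(2*u)/(2*Abs(sin(u)))), and the second partials r_uu, r_uv, r_vv. Take dot products:
  L(u, v) = r_uu · N̂ = -7*sin(u)/Abs(sin(u)),
  M(u, v) = r_uv · N̂ = 0,
  N(u, v) = r_vv · N̂ = -7*sin(u)^3/Abs(sin(u)).
Evaluating at (u, v) = (pi/3, -pi/3):
  L = -7, M = 0, N = -21/4.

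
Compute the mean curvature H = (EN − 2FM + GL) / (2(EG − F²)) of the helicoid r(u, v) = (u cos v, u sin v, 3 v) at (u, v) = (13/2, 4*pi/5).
H = 0

With E = 1, F = 0, G = u^2 + 9, L = 0, M = -3/sqrt(u^2 + 9), N = 0, assemble
  H = (EN − 2FM + GL) / (2(EG − F²)) = 0.
At (u, v) = (13/2, 4*pi/5): H = 0.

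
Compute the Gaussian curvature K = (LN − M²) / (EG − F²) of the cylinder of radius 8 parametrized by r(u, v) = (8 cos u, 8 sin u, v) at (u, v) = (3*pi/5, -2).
K = 0

Coefficients of the first fundamental form: E = 64, F = 0, G = 1.
Coefficients of the second fundamental form: L = -8, M = 0, N = 0.
Assemble K = (LN − M²)/(EG − F²) = 0. At (u, v) = (3*pi/5, -2): K = 0.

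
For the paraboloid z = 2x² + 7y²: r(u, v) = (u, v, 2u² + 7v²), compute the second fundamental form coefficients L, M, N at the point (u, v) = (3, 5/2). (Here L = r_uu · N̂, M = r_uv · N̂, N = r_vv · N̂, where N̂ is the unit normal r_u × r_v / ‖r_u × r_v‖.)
L = 2*sqrt(1370)/685;  M = 0;  N = 7*sqrt(1370)/685

Compute the unit normal N̂(u, v) = (-4*u/sqrt(16*u^2 + 196*v^2 + 1), -14*v/sqrt(16*u^2 + 196*v^2 + 1), 1/sqrt(16*u^2 + 196*v^2 + 1)), and the second partials r_uu, r_uv, r_vv. Take dot products:
  L(u, v) = r_uu · N̂ = 4/sqrt(16*u^2 + 196*v^2 + 1),
  M(u, v) = r_uv · N̂ = 0,
  N(u, v) = r_vv · N̂ = 14/sqrt(16*u^2 + 196*v^2 + 1).
Evaluating at (u, v) = (3, 5/2):
  L = 2*sqrt(1370)/685, M = 0, N = 7*sqrt(1370)/685.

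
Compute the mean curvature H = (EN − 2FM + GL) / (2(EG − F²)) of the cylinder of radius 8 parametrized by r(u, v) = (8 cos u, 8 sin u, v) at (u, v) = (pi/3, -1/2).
H = -1/16

With E = 64, F = 0, G = 1, L = -8, M = 0, N = 0, assemble
  H = (EN − 2FM + GL) / (2(EG − F²)) = -1/16.
At (u, v) = (pi/3, -1/2): H = -1/16.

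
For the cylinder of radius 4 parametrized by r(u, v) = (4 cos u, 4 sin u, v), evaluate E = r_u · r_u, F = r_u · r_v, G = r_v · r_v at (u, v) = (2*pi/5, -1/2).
E = 16;  F = 0;  G = 1

Partials: r_u = (-4*sin(u), 4*cos(u), 0), r_v = (0, 0, 1). As functions of (u, v):
  E = r_u · r_u = 16,
  F = r_u · r_v = 0,
  G = r_v · r_v = 1.
Evaluating at (u, v) = (2*pi/5, -1/2): E = 16, F = 0, G = 1.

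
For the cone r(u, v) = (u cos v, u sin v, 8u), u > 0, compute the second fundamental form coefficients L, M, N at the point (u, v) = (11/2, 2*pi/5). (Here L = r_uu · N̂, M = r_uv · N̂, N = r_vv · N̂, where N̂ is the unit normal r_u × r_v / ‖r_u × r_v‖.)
L = 0;  M = 0;  N = 44*sqrt(65)/65

Compute the unit normal N̂(u, v) = (-8*sqrt(65)*u*cos(v)/(65*Abs(u)), -8*sqrt(65)*u*sin(v)/(65*Abs(u)), sqrt(65)*u/(65*Abs(u))), and the second partials r_uu, r_uv, r_vv. Take dot products:
  L(u, v) = r_uu · N̂ = 0,
  M(u, v) = r_uv · N̂ = 0,
  N(u, v) = r_vv · N̂ = 8*sqrt(65)*u^2/(65*Abs(u)).
Evaluating at (u, v) = (11/2, 2*pi/5):
  L = 0, M = 0, N = 44*sqrt(65)/65.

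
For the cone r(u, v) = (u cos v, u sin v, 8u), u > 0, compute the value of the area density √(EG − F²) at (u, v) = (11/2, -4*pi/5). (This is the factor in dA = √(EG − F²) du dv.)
√(EG − F²)|_{(11/2, -4*pi/5)} = 11*sqrt(65)/2

E = 65, F = 0, G = u^2, so EG − F² = 65*u^2. Taking the positive square root: √(EG − F²) = sqrt(65)*Abs(u). At (u, v) = (11/2, -4*pi/5): 11*sqrt(65)/2.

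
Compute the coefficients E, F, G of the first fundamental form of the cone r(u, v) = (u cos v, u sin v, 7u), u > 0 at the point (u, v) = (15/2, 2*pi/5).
E = 50;  F = 0;  G = 225/4

Partials: r_u = (cos(v), sin(v), 7), r_v = (-u*sin(v), u*cos(v), 0). As functions of (u, v):
  E = r_u · r_u = 50,
  F = r_u · r_v = 0,
  G = r_v · r_v = u^2.
Evaluating at (u, v) = (15/2, 2*pi/5): E = 50, F = 0, G = 225/4.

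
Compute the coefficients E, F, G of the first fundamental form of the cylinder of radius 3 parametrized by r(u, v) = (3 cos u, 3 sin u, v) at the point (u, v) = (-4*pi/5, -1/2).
E = 9;  F = 0;  G = 1

Partials: r_u = (-3*sin(u), 3*cos(u), 0), r_v = (0, 0, 1). As functions of (u, v):
  E = r_u · r_u = 9,
  F = r_u · r_v = 0,
  G = r_v · r_v = 1.
Evaluating at (u, v) = (-4*pi/5, -1/2): E = 9, F = 0, G = 1.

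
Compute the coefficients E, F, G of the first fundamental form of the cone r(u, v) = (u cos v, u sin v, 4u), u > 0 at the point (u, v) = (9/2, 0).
E = 17;  F = 0;  G = 81/4

Partials: r_u = (cos(v), sin(v), 4), r_v = (-u*sin(v), u*cos(v), 0). As functions of (u, v):
  E = r_u · r_u = 17,
  F = r_u · r_v = 0,
  G = r_v · r_v = u^2.
Evaluating at (u, v) = (9/2, 0): E = 17, F = 0, G = 81/4.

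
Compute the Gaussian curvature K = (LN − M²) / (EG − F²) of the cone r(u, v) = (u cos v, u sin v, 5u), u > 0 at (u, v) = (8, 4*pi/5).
K = 0

Coefficients of the first fundamental form: E = 26, F = 0, G = u^2.
Coefficients of the second fundamental form: L = 0, M = 0, N = 5*sqrt(26)*u^2/(26*Abs(u)).
Assemble K = (LN − M²)/(EG − F²) = 0. At (u, v) = (8, 4*pi/5): K = 0.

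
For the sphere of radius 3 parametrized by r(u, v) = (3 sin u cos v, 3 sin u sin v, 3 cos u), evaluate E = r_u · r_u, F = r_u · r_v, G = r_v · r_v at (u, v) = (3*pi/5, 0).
E = 9;  F = 0;  G = 9*sqrt(5)/8 + 45/8

Partials: r_u = (3*cos(u)*cos(v), 3*sin(v)*cos(u), -3*sin(u)), r_v = (-3*sin(u)*sin(v), 3*sin(u)*cos(v), 0). As functions of (u, v):
  E = r_u · r_u = 9,
  F = r_u · r_v = 0,
  G = r_v · r_v = 9*sin(u)^2.
Evaluating at (u, v) = (3*pi/5, 0): E = 9, F = 0, G = 9*sqrt(5)/8 + 45/8.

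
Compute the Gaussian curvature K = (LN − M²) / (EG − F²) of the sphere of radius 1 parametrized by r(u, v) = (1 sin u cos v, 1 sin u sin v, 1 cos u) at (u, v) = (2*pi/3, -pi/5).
K = 1

Coefficients of the first fundamental form: E = 1, F = 0, G = sin(u)^2.
Coefficients of the second fundamental form: L = -sin(u)/Abs(sin(u)), M = 0, N = -sin(u)^3/Abs(sin(u)).
Assemble K = (LN − M²)/(EG − F²) = 1. At (u, v) = (2*pi/3, -pi/5): K = 1.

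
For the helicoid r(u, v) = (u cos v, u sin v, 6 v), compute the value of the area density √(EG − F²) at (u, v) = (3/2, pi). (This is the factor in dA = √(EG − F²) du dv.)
√(EG − F²)|_{(3/2, pi)} = 3*sqrt(17)/2

E = 1, F = 0, G = u^2 + 36, so EG − F² = u^2 + 36. Taking the positive square root: √(EG − F²) = sqrt(u^2 + 36). At (u, v) = (3/2, pi): 3*sqrt(17)/2.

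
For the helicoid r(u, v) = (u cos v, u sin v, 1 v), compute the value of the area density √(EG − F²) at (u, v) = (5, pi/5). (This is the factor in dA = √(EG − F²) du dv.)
√(EG − F²)|_{(5, pi/5)} = sqrt(26)

E = 1, F = 0, G = u^2 + 1, so EG − F² = u^2 + 1. Taking the positive square root: √(EG − F²) = sqrt(u^2 + 1). At (u, v) = (5, pi/5): sqrt(26).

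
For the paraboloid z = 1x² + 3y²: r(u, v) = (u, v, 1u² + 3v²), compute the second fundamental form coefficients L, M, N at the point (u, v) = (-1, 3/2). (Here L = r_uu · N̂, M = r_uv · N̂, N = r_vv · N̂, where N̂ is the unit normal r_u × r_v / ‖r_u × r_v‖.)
L = sqrt(86)/43;  M = 0;  N = 3*sqrt(86)/43

Compute the unit normal N̂(u, v) = (-2*u/sqrt(4*u^2 + 36*v^2 + 1), -6*v/sqrt(4*u^2 + 36*v^2 + 1), 1/sqrt(4*u^2 + 36*v^2 + 1)), and the second partials r_uu, r_uv, r_vv. Take dot products:
  L(u, v) = r_uu · N̂ = 2/sqrt(4*u^2 + 36*v^2 + 1),
  M(u, v) = r_uv · N̂ = 0,
  N(u, v) = r_vv · N̂ = 6/sqrt(4*u^2 + 36*v^2 + 1).
Evaluating at (u, v) = (-1, 3/2):
  L = sqrt(86)/43, M = 0, N = 3*sqrt(86)/43.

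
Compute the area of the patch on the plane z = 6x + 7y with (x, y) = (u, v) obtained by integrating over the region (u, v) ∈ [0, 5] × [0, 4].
Area = 20*sqrt(86)

Area = ∫∫ √(EG − F²) du dv with √(EG − F²) = sqrt(86). Integrating over [0, 5] × [0, 4] gives 20*sqrt(86).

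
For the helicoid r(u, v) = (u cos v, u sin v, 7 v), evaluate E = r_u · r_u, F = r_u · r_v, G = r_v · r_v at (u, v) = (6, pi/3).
E = 1;  F = 0;  G = 85

Partials: r_u = (cos(v), sin(v), 0), r_v = (-u*sin(v), u*cos(v), 7). As functions of (u, v):
  E = r_u · r_u = 1,
  F = r_u · r_v = 0,
  G = r_v · r_v = u^2 + 49.
Evaluating at (u, v) = (6, pi/3): E = 1, F = 0, G = 85.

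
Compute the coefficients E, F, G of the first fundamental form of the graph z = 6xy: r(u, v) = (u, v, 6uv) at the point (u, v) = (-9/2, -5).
E = 901;  F = 810;  G = 730

Partials: r_u = (1, 0, 6*v), r_v = (0, 1, 6*u). As functions of (u, v):
  E = r_u · r_u = 36*v^2 + 1,
  F = r_u · r_v = 36*u*v,
  G = r_v · r_v = 36*u^2 + 1.
Evaluating at (u, v) = (-9/2, -5): E = 901, F = 810, G = 730.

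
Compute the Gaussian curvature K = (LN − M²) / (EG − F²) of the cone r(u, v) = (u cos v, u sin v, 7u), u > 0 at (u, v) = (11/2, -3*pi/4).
K = 0

Coefficients of the first fundamental form: E = 50, F = 0, G = u^2.
Coefficients of the second fundamental form: L = 0, M = 0, N = 7*sqrt(2)*u^2/(10*Abs(u)).
Assemble K = (LN − M²)/(EG − F²) = 0. At (u, v) = (11/2, -3*pi/4): K = 0.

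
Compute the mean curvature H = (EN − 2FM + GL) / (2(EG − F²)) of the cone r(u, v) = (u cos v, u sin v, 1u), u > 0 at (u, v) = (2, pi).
H = sqrt(2)/8

With E = 2, F = 0, G = u^2, L = 0, M = 0, N = sqrt(2)*u^2/(2*Abs(u)), assemble
  H = (EN − 2FM + GL) / (2(EG − F²)) = sqrt(2)/(4*Abs(u)).
At (u, v) = (2, pi): H = sqrt(2)/8.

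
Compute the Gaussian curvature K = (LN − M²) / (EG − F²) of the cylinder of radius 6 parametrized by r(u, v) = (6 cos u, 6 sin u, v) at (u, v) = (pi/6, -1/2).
K = 0

Coefficients of the first fundamental form: E = 36, F = 0, G = 1.
Coefficients of the second fundamental form: L = -6, M = 0, N = 0.
Assemble K = (LN − M²)/(EG − F²) = 0. At (u, v) = (pi/6, -1/2): K = 0.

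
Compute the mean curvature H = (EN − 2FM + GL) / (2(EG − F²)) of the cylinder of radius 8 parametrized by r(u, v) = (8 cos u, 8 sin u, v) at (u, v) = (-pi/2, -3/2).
H = -1/16

With E = 64, F = 0, G = 1, L = -8, M = 0, N = 0, assemble
  H = (EN − 2FM + GL) / (2(EG − F²)) = -1/16.
At (u, v) = (-pi/2, -3/2): H = -1/16.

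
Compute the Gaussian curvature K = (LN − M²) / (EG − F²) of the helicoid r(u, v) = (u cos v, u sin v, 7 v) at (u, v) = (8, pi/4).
K = -49/12769

Coefficients of the first fundamental form: E = 1, F = 0, G = u^2 + 49.
Coefficients of the second fundamental form: L = 0, M = -7/sqrt(u^2 + 49), N = 0.
Assemble K = (LN − M²)/(EG − F²) = -49/(u^2 + 49)^2. At (u, v) = (8, pi/4): K = -49/12769.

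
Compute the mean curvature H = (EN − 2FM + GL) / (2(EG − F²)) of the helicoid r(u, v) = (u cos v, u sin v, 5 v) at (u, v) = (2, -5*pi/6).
H = 0

With E = 1, F = 0, G = u^2 + 25, L = 0, M = -5/sqrt(u^2 + 25), N = 0, assemble
  H = (EN − 2FM + GL) / (2(EG − F²)) = 0.
At (u, v) = (2, -5*pi/6): H = 0.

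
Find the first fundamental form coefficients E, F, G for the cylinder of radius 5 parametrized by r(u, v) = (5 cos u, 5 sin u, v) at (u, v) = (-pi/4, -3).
E = 25;  F = 0;  G = 1

Partials: r_u = (-5*sin(u), 5*cos(u), 0), r_v = (0, 0, 1). As functions of (u, v):
  E = r_u · r_u = 25,
  F = r_u · r_v = 0,
  G = r_v · r_v = 1.
Evaluating at (u, v) = (-pi/4, -3): E = 25, F = 0, G = 1.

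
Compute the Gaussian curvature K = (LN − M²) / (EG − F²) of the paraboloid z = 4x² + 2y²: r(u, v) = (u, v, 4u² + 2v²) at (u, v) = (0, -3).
K = 32/21025

Coefficients of the first fundamental form: E = 64*u^2 + 1, F = 32*u*v, G = 16*v^2 + 1.
Coefficients of the second fundamental form: L = 8/sqrt(64*u^2 + 16*v^2 + 1), M = 0, N = 4/sqrt(64*u^2 + 16*v^2 + 1).
Assemble K = (LN − M²)/(EG − F²) = 32/(4096*u^4 + 2048*u^2*v^2 + 128*u^2 + 256*v^4 + 32*v^2 + 1). At (u, v) = (0, -3): K = 32/21025.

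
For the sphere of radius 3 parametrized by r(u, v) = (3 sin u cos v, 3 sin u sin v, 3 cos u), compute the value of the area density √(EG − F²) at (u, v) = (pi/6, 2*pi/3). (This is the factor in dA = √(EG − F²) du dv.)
√(EG − F²)|_{(pi/6, 2*pi/3)} = 9/2

E = 9, F = 0, G = 9*sin(u)^2, so EG − F² = 81*sin(u)^2. Taking the positive square root: √(EG − F²) = 9*Abs(sin(u)). At (u, v) = (pi/6, 2*pi/3): 9/2.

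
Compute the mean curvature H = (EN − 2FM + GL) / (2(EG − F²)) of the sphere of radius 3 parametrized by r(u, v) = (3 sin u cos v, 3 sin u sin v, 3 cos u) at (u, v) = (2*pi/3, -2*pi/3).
H = -1/3

With E = 9, F = 0, G = 9*sin(u)^2, L = -3*sin(u)/Abs(sin(u)), M = 0, N = -3*sin(u)^3/Abs(sin(u)), assemble
  H = (EN − 2FM + GL) / (2(EG − F²)) = -sin(u)/(3*Abs(sin(u))).
At (u, v) = (2*pi/3, -2*pi/3): H = -1/3.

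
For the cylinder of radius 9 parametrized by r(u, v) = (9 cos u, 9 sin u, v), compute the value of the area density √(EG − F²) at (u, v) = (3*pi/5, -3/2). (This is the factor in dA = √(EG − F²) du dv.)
√(EG − F²)|_{(3*pi/5, -3/2)} = 9

E = 81, F = 0, G = 1, so EG − F² = 81. Taking the positive square root: √(EG − F²) = 9. At (u, v) = (3*pi/5, -3/2): 9.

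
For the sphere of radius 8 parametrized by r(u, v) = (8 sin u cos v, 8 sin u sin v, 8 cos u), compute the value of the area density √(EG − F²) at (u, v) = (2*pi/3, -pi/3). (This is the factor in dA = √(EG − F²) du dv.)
√(EG − F²)|_{(2*pi/3, -pi/3)} = 32*sqrt(3)

E = 64, F = 0, G = 64*sin(u)^2, so EG − F² = 4096*sin(u)^2. Taking the positive square root: √(EG − F²) = 64*Abs(sin(u)). At (u, v) = (2*pi/3, -pi/3): 32*sqrt(3).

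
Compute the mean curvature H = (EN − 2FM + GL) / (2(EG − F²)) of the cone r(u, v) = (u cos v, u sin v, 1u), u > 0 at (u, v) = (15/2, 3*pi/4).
H = sqrt(2)/30

With E = 2, F = 0, G = u^2, L = 0, M = 0, N = sqrt(2)*u^2/(2*Abs(u)), assemble
  H = (EN − 2FM + GL) / (2(EG − F²)) = sqrt(2)/(4*Abs(u)).
At (u, v) = (15/2, 3*pi/4): H = sqrt(2)/30.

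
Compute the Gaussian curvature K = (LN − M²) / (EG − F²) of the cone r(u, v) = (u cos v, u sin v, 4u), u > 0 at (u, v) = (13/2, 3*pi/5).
K = 0

Coefficients of the first fundamental form: E = 17, F = 0, G = u^2.
Coefficients of the second fundamental form: L = 0, M = 0, N = 4*sqrt(17)*u^2/(17*Abs(u)).
Assemble K = (LN − M²)/(EG − F²) = 0. At (u, v) = (13/2, 3*pi/5): K = 0.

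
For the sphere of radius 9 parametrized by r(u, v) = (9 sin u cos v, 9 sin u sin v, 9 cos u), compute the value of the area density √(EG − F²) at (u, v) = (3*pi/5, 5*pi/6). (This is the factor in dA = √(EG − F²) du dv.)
√(EG − F²)|_{(3*pi/5, 5*pi/6)} = 81*sqrt(2*sqrt(5) + 10)/4

E = 81, F = 0, G = 81*sin(u)^2, so EG − F² = 6561*sin(u)^2. Taking the positive square root: √(EG − F²) = 81*Abs(sin(u)). At (u, v) = (3*pi/5, 5*pi/6): 81*sqrt(2*sqrt(5) + 10)/4.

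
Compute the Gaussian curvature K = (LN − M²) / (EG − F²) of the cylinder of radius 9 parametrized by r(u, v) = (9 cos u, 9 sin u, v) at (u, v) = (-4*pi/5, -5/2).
K = 0

Coefficients of the first fundamental form: E = 81, F = 0, G = 1.
Coefficients of the second fundamental form: L = -9, M = 0, N = 0.
Assemble K = (LN − M²)/(EG − F²) = 0. At (u, v) = (-4*pi/5, -5/2): K = 0.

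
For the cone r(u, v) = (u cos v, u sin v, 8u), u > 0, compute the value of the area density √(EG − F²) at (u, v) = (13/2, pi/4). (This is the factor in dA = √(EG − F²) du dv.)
√(EG − F²)|_{(13/2, pi/4)} = 13*sqrt(65)/2

E = 65, F = 0, G = u^2, so EG − F² = 65*u^2. Taking the positive square root: √(EG − F²) = sqrt(65)*Abs(u). At (u, v) = (13/2, pi/4): 13*sqrt(65)/2.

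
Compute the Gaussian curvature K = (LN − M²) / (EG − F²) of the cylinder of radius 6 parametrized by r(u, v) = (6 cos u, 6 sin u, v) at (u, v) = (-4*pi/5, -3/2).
K = 0

Coefficients of the first fundamental form: E = 36, F = 0, G = 1.
Coefficients of the second fundamental form: L = -6, M = 0, N = 0.
Assemble K = (LN − M²)/(EG − F²) = 0. At (u, v) = (-4*pi/5, -3/2): K = 0.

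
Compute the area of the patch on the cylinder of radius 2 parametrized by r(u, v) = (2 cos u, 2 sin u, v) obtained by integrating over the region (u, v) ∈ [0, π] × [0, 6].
Area = 12*pi

Area = ∫∫ √(EG − F²) du dv with √(EG − F²) = 2. Integrating over [0, π] × [0, 6] gives 12*pi.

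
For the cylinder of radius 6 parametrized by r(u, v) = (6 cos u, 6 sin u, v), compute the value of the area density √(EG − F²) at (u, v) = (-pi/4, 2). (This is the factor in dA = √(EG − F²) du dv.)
√(EG − F²)|_{(-pi/4, 2)} = 6

E = 36, F = 0, G = 1, so EG − F² = 36. Taking the positive square root: √(EG − F²) = 6. At (u, v) = (-pi/4, 2): 6.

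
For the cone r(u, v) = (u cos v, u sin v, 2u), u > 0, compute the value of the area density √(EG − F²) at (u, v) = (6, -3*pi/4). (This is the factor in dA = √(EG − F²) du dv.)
√(EG − F²)|_{(6, -3*pi/4)} = 6*sqrt(5)

E = 5, F = 0, G = u^2, so EG − F² = 5*u^2. Taking the positive square root: √(EG − F²) = sqrt(5)*Abs(u). At (u, v) = (6, -3*pi/4): 6*sqrt(5).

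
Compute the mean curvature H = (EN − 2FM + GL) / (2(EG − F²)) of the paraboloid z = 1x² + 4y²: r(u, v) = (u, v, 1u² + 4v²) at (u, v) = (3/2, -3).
H = 617*sqrt(586)/343396

With E = 4*u^2 + 1, F = 16*u*v, G = 64*v^2 + 1, L = 2/sqrt(4*u^2 + 64*v^2 + 1), M = 0, N = 8/sqrt(4*u^2 + 64*v^2 + 1), assemble
  H = (EN − 2FM + GL) / (2(EG − F²)) = (16*u^2 + 64*v^2 + 5)/(4*u^2 + 64*v^2 + 1)^(3/2).
At (u, v) = (3/2, -3): H = 617*sqrt(586)/343396.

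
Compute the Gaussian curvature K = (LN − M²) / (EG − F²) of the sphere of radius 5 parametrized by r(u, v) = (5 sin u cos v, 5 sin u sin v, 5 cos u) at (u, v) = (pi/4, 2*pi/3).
K = 1/25

Coefficients of the first fundamental form: E = 25, F = 0, G = 25*sin(u)^2.
Coefficients of the second fundamental form: L = -5*sin(u)/Abs(sin(u)), M = 0, N = -5*sin(u)^3/Abs(sin(u)).
Assemble K = (LN − M²)/(EG − F²) = 1/25. At (u, v) = (pi/4, 2*pi/3): K = 1/25.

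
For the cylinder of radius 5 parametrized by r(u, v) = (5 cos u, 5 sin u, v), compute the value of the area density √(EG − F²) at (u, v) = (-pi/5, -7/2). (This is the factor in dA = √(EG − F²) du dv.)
√(EG − F²)|_{(-pi/5, -7/2)} = 5

E = 25, F = 0, G = 1, so EG − F² = 25. Taking the positive square root: √(EG − F²) = 5. At (u, v) = (-pi/5, -7/2): 5.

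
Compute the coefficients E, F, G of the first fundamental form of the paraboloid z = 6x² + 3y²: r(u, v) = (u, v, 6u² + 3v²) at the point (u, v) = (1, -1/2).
E = 145;  F = -36;  G = 10

Partials: r_u = (1, 0, 12*u), r_v = (0, 1, 6*v). As functions of (u, v):
  E = r_u · r_u = 144*u^2 + 1,
  F = r_u · r_v = 72*u*v,
  G = r_v · r_v = 36*v^2 + 1.
Evaluating at (u, v) = (1, -1/2): E = 145, F = -36, G = 10.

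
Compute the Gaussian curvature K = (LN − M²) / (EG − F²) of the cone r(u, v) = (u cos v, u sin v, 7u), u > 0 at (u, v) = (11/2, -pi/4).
K = 0

Coefficients of the first fundamental form: E = 50, F = 0, G = u^2.
Coefficients of the second fundamental form: L = 0, M = 0, N = 7*sqrt(2)*u^2/(10*Abs(u)).
Assemble K = (LN − M²)/(EG − F²) = 0. At (u, v) = (11/2, -pi/4): K = 0.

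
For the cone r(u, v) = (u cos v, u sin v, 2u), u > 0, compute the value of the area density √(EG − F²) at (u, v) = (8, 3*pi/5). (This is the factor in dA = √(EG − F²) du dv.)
√(EG − F²)|_{(8, 3*pi/5)} = 8*sqrt(5)

E = 5, F = 0, G = u^2, so EG − F² = 5*u^2. Taking the positive square root: √(EG − F²) = sqrt(5)*Abs(u). At (u, v) = (8, 3*pi/5): 8*sqrt(5).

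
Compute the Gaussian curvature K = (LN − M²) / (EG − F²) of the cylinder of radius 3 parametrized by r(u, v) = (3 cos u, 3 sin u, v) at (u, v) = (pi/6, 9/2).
K = 0

Coefficients of the first fundamental form: E = 9, F = 0, G = 1.
Coefficients of the second fundamental form: L = -3, M = 0, N = 0.
Assemble K = (LN − M²)/(EG − F²) = 0. At (u, v) = (pi/6, 9/2): K = 0.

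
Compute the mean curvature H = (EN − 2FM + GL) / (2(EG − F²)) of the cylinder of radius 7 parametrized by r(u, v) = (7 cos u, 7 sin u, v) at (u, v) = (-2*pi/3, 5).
H = -1/14

With E = 49, F = 0, G = 1, L = -7, M = 0, N = 0, assemble
  H = (EN − 2FM + GL) / (2(EG − F²)) = -1/14.
At (u, v) = (-2*pi/3, 5): H = -1/14.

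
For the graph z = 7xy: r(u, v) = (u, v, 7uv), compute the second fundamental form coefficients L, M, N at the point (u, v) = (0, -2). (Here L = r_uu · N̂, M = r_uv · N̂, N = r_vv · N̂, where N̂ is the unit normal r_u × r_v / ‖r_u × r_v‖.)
L = 0;  M = 7*sqrt(197)/197;  N = 0

Compute the unit normal N̂(u, v) = (-7*v/sqrt(49*u^2 + 49*v^2 + 1), -7*u/sqrt(49*u^2 + 49*v^2 + 1), 1/sqrt(49*u^2 + 49*v^2 + 1)), and the second partials r_uu, r_uv, r_vv. Take dot products:
  L(u, v) = r_uu · N̂ = 0,
  M(u, v) = r_uv · N̂ = 7/sqrt(49*u^2 + 49*v^2 + 1),
  N(u, v) = r_vv · N̂ = 0.
Evaluating at (u, v) = (0, -2):
  L = 0, M = 7*sqrt(197)/197, N = 0.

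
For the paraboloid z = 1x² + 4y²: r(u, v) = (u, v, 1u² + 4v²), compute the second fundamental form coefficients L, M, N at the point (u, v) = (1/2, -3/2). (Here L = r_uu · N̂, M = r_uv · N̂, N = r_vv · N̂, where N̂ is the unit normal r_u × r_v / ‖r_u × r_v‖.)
L = sqrt(146)/73;  M = 0;  N = 4*sqrt(146)/73

Compute the unit normal N̂(u, v) = (-2*u/sqrt(4*u^2 + 64*v^2 + 1), -8*v/sqrt(4*u^2 + 64*v^2 + 1), 1/sqrt(4*u^2 + 64*v^2 + 1)), and the second partials r_uu, r_uv, r_vv. Take dot products:
  L(u, v) = r_uu · N̂ = 2/sqrt(4*u^2 + 64*v^2 + 1),
  M(u, v) = r_uv · N̂ = 0,
  N(u, v) = r_vv · N̂ = 8/sqrt(4*u^2 + 64*v^2 + 1).
Evaluating at (u, v) = (1/2, -3/2):
  L = sqrt(146)/73, M = 0, N = 4*sqrt(146)/73.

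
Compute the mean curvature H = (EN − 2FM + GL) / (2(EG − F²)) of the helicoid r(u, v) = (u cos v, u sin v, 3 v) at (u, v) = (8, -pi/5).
H = 0

With E = 1, F = 0, G = u^2 + 9, L = 0, M = -3/sqrt(u^2 + 9), N = 0, assemble
  H = (EN − 2FM + GL) / (2(EG − F²)) = 0.
At (u, v) = (8, -pi/5): H = 0.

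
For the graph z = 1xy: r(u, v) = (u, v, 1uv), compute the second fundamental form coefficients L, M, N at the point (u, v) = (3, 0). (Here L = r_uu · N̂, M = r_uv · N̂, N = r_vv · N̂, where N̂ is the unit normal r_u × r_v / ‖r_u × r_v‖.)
L = 0;  M = sqrt(10)/10;  N = 0

Compute the unit normal N̂(u, v) = (-v/sqrt(u^2 + v^2 + 1), -u/sqrt(u^2 + v^2 + 1), 1/sqrt(u^2 + v^2 + 1)), and the second partials r_uu, r_uv, r_vv. Take dot products:
  L(u, v) = r_uu · N̂ = 0,
  M(u, v) = r_uv · N̂ = 1/sqrt(u^2 + v^2 + 1),
  N(u, v) = r_vv · N̂ = 0.
Evaluating at (u, v) = (3, 0):
  L = 0, M = sqrt(10)/10, N = 0.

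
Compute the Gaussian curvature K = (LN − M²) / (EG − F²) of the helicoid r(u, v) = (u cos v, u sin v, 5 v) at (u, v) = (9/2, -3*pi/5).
K = -400/32761

Coefficients of the first fundamental form: E = 1, F = 0, G = u^2 + 25.
Coefficients of the second fundamental form: L = 0, M = -5/sqrt(u^2 + 25), N = 0.
Assemble K = (LN − M²)/(EG − F²) = -25/(u^2 + 25)^2. At (u, v) = (9/2, -3*pi/5): K = -400/32761.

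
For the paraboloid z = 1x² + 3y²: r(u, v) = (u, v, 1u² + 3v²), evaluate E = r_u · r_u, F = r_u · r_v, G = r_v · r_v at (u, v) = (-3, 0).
E = 37;  F = 0;  G = 1

Partials: r_u = (1, 0, 2*u), r_v = (0, 1, 6*v). As functions of (u, v):
  E = r_u · r_u = 4*u^2 + 1,
  F = r_u · r_v = 12*u*v,
  G = r_v · r_v = 36*v^2 + 1.
Evaluating at (u, v) = (-3, 0): E = 37, F = 0, G = 1.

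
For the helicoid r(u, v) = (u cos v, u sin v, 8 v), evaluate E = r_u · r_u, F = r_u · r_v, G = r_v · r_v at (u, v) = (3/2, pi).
E = 1;  F = 0;  G = 265/4

Partials: r_u = (cos(v), sin(v), 0), r_v = (-u*sin(v), u*cos(v), 8). As functions of (u, v):
  E = r_u · r_u = 1,
  F = r_u · r_v = 0,
  G = r_v · r_v = u^2 + 64.
Evaluating at (u, v) = (3/2, pi): E = 1, F = 0, G = 265/4.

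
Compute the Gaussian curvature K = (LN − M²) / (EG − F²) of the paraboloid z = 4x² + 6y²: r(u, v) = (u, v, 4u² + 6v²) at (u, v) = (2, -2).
K = 96/693889

Coefficients of the first fundamental form: E = 64*u^2 + 1, F = 96*u*v, G = 144*v^2 + 1.
Coefficients of the second fundamental form: L = 8/sqrt(64*u^2 + 144*v^2 + 1), M = 0, N = 12/sqrt(64*u^2 + 144*v^2 + 1).
Assemble K = (LN − M²)/(EG − F²) = 96/(4096*u^4 + 18432*u^2*v^2 + 128*u^2 + 20736*v^4 + 288*v^2 + 1). At (u, v) = (2, -2): K = 96/693889.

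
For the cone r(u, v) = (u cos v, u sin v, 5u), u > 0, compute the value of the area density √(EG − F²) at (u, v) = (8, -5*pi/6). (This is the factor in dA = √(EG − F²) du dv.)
√(EG − F²)|_{(8, -5*pi/6)} = 8*sqrt(26)

E = 26, F = 0, G = u^2, so EG − F² = 26*u^2. Taking the positive square root: √(EG − F²) = sqrt(26)*Abs(u). At (u, v) = (8, -5*pi/6): 8*sqrt(26).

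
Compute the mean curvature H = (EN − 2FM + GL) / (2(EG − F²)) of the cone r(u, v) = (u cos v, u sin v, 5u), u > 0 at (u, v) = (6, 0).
H = 5*sqrt(26)/312

With E = 26, F = 0, G = u^2, L = 0, M = 0, N = 5*sqrt(26)*u^2/(26*Abs(u)), assemble
  H = (EN − 2FM + GL) / (2(EG − F²)) = 5*sqrt(26)/(52*Abs(u)).
At (u, v) = (6, 0): H = 5*sqrt(26)/312.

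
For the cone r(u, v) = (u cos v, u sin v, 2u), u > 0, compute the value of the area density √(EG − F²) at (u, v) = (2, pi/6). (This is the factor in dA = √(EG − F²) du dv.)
√(EG − F²)|_{(2, pi/6)} = 2*sqrt(5)

E = 5, F = 0, G = u^2, so EG − F² = 5*u^2. Taking the positive square root: √(EG − F²) = sqrt(5)*Abs(u). At (u, v) = (2, pi/6): 2*sqrt(5).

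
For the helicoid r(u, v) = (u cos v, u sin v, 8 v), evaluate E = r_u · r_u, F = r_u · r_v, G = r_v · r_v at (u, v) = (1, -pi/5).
E = 1;  F = 0;  G = 65

Partials: r_u = (cos(v), sin(v), 0), r_v = (-u*sin(v), u*cos(v), 8). As functions of (u, v):
  E = r_u · r_u = 1,
  F = r_u · r_v = 0,
  G = r_v · r_v = u^2 + 64.
Evaluating at (u, v) = (1, -pi/5): E = 1, F = 0, G = 65.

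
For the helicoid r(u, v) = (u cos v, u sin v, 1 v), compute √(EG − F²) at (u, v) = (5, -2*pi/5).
√(EG − F²)|_{(5, -2*pi/5)} = sqrt(26)

E = 1, F = 0, G = u^2 + 1; EG − F² = u^2 + 1; √(EG − F²) = sqrt(u^2 + 1). At the given point: sqrt(26).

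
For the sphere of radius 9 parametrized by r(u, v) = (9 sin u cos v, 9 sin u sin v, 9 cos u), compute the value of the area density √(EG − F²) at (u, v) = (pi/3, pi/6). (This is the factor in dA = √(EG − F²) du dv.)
√(EG − F²)|_{(pi/3, pi/6)} = 81*sqrt(3)/2

E = 81, F = 0, G = 81*sin(u)^2, so EG − F² = 6561*sin(u)^2. Taking the positive square root: √(EG − F²) = 81*Abs(sin(u)). At (u, v) = (pi/3, pi/6): 81*sqrt(3)/2.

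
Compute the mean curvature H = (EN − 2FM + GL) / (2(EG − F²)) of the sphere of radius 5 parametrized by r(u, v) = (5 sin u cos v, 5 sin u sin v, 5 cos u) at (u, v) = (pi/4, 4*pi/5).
H = -1/5

With E = 25, F = 0, G = 25*sin(u)^2, L = -5*sin(u)/Abs(sin(u)), M = 0, N = -5*sin(u)^3/Abs(sin(u)), assemble
  H = (EN − 2FM + GL) / (2(EG − F²)) = -sin(u)/(5*Abs(sin(u))).
At (u, v) = (pi/4, 4*pi/5): H = -1/5.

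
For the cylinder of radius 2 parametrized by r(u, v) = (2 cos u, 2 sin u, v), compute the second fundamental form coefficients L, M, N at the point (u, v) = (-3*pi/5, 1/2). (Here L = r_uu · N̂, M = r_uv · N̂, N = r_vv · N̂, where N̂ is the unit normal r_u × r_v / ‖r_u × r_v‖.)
L = -2;  M = 0;  N = 0

Compute the unit normal N̂(u, v) = (cos(u), sin(u), 0), and the second partials r_uu, r_uv, r_vv. Take dot products:
  L(u, v) = r_uu · N̂ = -2,
  M(u, v) = r_uv · N̂ = 0,
  N(u, v) = r_vv · N̂ = 0.
Evaluating at (u, v) = (-3*pi/5, 1/2):
  L = -2, M = 0, N = 0.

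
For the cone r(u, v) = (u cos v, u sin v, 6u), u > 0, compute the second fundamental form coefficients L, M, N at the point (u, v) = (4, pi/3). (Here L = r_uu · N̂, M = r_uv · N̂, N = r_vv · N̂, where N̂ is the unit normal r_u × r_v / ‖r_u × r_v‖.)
L = 0;  M = 0;  N = 24*sqrt(37)/37

Compute the unit normal N̂(u, v) = (-6*sqrt(37)*u*cos(v)/(37*Abs(u)), -6*sqrt(37)*u*sin(v)/(37*Abs(u)), sqrt(37)*u/(37*Abs(u))), and the second partials r_uu, r_uv, r_vv. Take dot products:
  L(u, v) = r_uu · N̂ = 0,
  M(u, v) = r_uv · N̂ = 0,
  N(u, v) = r_vv · N̂ = 6*sqrt(37)*u^2/(37*Abs(u)).
Evaluating at (u, v) = (4, pi/3):
  L = 0, M = 0, N = 24*sqrt(37)/37.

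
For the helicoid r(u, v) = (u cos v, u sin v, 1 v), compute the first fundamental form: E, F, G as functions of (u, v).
E = 1;  F = 0;  G = u^2 + 1

Compute partials: r_u = (cos(v), sin(v), 0), r_v = (-u*sin(v), u*cos(v), 1). Then
  E = r_u · r_u = 1,
  F = r_u · r_v = 0,
  G = r_v · r_v = u^2 + 1.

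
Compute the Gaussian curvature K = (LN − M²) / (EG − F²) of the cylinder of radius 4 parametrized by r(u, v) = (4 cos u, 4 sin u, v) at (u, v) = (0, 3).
K = 0

Coefficients of the first fundamental form: E = 16, F = 0, G = 1.
Coefficients of the second fundamental form: L = -4, M = 0, N = 0.
Assemble K = (LN − M²)/(EG − F²) = 0. At (u, v) = (0, 3): K = 0.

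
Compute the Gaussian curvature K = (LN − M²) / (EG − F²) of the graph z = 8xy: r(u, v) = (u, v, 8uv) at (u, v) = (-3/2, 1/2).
K = -64/25921

Coefficients of the first fundamental form: E = 64*v^2 + 1, F = 64*u*v, G = 64*u^2 + 1.
Coefficients of the second fundamental form: L = 0, M = 8/sqrt(64*u^2 + 64*v^2 + 1), N = 0.
Assemble K = (LN − M²)/(EG − F²) = -64/(4096*u^4 + 8192*u^2*v^2 + 128*u^2 + 4096*v^4 + 128*v^2 + 1). At (u, v) = (-3/2, 1/2): K = -64/25921.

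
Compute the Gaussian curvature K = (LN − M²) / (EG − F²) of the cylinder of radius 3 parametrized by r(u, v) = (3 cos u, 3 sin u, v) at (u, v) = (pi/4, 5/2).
K = 0

Coefficients of the first fundamental form: E = 9, F = 0, G = 1.
Coefficients of the second fundamental form: L = -3, M = 0, N = 0.
Assemble K = (LN − M²)/(EG − F²) = 0. At (u, v) = (pi/4, 5/2): K = 0.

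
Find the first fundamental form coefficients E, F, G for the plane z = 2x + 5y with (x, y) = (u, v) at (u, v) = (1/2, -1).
E = 5;  F = 10;  G = 26

Partials: r_u = (1, 0, 2), r_v = (0, 1, 5). As functions of (u, v):
  E = r_u · r_u = 5,
  F = r_u · r_v = 10,
  G = r_v · r_v = 26.
Evaluating at (u, v) = (1/2, -1): E = 5, F = 10, G = 26.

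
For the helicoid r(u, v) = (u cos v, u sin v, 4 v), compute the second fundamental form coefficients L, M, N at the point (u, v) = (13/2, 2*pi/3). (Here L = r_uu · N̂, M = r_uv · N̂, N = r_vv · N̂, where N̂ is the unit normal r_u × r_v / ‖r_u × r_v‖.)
L = 0;  M = -8*sqrt(233)/233;  N = 0

Compute the unit normal N̂(u, v) = (4*sin(v)/sqrt(u^2 + 16), -4*cos(v)/sqrt(u^2 + 16), u/sqrt(u^2 + 16)), and the second partials r_uu, r_uv, r_vv. Take dot products:
  L(u, v) = r_uu · N̂ = 0,
  M(u, v) = r_uv · N̂ = -4/sqrt(u^2 + 16),
  N(u, v) = r_vv · N̂ = 0.
Evaluating at (u, v) = (13/2, 2*pi/3):
  L = 0, M = -8*sqrt(233)/233, N = 0.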